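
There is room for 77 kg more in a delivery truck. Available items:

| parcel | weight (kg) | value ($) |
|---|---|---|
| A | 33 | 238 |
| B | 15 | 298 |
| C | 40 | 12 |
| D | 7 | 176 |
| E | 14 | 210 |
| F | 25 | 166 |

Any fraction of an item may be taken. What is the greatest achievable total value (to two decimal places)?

Sort by value per unit weight and fill in that order.
Ratios (sorted): D 25.14, B 19.87, E 15.00, A 7.21, F 6.64, C 0.30
take D (7 @ 176); take B (15 @ 298); take E (14 @ 210); take A (33 @ 238); take 8/25 of F → 53.12. Capacity used 77/77.
Total value = 975.12

975.12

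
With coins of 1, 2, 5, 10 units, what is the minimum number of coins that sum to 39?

6

Use the largest denomination that fits, subtract, and repeat.
39 − 3×10→9 − 1×5→4 − 2×2→0
Total coins = 3 + 1 + 2 = 6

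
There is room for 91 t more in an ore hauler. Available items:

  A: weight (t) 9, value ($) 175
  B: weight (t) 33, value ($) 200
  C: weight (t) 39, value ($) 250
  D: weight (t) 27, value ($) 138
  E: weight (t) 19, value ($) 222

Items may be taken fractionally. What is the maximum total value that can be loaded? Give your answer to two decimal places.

Ratios (sorted): A 19.44, E 11.68, C 6.41, B 6.06, D 5.11
take A (9 @ 175); take E (19 @ 222); take C (39 @ 250); take 24/33 of B → 145.45. Capacity used 91/91.
Total value = 792.45

792.45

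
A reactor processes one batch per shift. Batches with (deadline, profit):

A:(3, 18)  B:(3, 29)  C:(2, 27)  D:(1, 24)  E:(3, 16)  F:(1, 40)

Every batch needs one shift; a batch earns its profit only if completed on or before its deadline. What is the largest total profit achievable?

96

Profit order: F=40 B=29 C=27 D=24 A=18 E=16
Assign: F→slot 1, B→slot 3, C→slot 2, D skipped, A skipped, E skipped.
Slots: [1:F] [2:C] [3:B]
Profit = 40 + 27 + 29 = 96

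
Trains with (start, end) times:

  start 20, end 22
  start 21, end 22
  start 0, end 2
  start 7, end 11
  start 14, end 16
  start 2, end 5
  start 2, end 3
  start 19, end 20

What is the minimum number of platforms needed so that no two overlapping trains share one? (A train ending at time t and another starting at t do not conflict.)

Events (time:±→running): 0:+→1 2:-→0 2:+→1 2:+→2 … peak 2.

2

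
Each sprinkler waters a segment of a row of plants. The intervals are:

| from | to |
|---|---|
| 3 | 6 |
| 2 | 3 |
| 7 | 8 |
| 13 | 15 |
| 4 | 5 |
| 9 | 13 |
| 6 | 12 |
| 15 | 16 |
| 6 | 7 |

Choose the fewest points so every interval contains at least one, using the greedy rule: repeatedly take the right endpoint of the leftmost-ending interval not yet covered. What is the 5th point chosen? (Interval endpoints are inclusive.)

16

Sorted: [2,3] [4,5] [3,6] [6,7] [7,8] [6,12] [9,13] [13,15] [15,16]
{[2,3]} hit by 3; {[4,5],[3,6]} hit by 5; {[6,7],[7,8],[6,12]} hit by 7; {[9,13],[13,15]} hit by 13; {[15,16]} hit by 16.
Points: 3, 5, 7, 13, 16 (5 total).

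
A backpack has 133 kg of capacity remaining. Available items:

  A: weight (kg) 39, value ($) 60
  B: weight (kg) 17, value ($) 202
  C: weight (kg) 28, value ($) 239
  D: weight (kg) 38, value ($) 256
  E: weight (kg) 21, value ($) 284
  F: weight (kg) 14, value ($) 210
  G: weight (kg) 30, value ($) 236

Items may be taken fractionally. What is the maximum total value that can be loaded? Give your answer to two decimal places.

1325.95

Sort by value per unit weight and fill in that order.
Ratios (sorted): F 15.00, E 13.52, B 11.88, C 8.54, G 7.87, D 6.74, A 1.54
take F (14 @ 210); take E (21 @ 284); take B (17 @ 202); take C (28 @ 239); take G (30 @ 236); take 23/38 of D → 154.95. Capacity used 133/133.
Total value = 1325.95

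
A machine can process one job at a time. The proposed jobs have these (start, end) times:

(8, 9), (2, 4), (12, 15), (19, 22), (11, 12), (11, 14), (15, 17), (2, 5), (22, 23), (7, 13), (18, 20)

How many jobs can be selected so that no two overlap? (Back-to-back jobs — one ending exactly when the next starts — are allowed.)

Order by finish time; keep every interval that doesn't clash with the previous kept one.
Sorted by end: (2,4)  (2,5)  (8,9)  (11,12)  (7,13)  (11,14)  (12,15)  (15,17)  (18,20)  (19,22)  (22,23)
take (2,4); skip (2,5); take (8,9); take (11,12); take (12,15); take (15,17); take (18,20); take (22,23).
Selected 7 jobs.

7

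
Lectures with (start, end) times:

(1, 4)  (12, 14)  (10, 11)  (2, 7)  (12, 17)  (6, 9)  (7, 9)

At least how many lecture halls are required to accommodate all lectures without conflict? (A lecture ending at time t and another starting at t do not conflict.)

Events (time:±→running): 1:+→1 2:+→2 … peak 2.

2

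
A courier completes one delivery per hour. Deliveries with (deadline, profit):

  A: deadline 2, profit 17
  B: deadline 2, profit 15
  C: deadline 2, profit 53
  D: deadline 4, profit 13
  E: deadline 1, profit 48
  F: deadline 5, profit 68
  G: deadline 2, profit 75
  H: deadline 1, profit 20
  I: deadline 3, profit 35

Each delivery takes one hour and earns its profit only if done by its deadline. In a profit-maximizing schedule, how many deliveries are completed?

Sort by profit descending; place each in the latest free slot ≤ its deadline.
By profit: G(d2,75), F(d5,68), C(d2,53), E(d1,48), I(d3,35), H(d1,20), A(d2,17), B(d2,15), D(d4,13)
G→slot 2; F→slot 5; C→slot 1; E skipped; I→slot 3; H skipped; A skipped; B skipped; D→slot 4.
5 of 9 scheduled.

5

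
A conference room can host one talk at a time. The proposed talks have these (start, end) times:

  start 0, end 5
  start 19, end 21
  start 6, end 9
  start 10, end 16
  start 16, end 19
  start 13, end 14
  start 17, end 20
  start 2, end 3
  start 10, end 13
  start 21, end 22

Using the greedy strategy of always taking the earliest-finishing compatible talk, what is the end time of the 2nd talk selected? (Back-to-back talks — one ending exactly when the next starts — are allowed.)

9

Order by finish time; keep every interval that doesn't clash with the previous kept one.
By end time: (2,3), (0,5), (6,9), (10,13), (13,14), (10,16), (16,19), (17,20), (19,21), (21,22).
Pick (2,3); next start ≥ 3 → (6,9); next start ≥ 9 → (10,13); next start ≥ 13 → (13,14); next start ≥ 14 → (16,19); next start ≥ 19 → (19,21); next start ≥ 21 → (21,22).
Selected: (2,3) (6,9) (10,13) (13,14) (16,19) (19,21) (21,22)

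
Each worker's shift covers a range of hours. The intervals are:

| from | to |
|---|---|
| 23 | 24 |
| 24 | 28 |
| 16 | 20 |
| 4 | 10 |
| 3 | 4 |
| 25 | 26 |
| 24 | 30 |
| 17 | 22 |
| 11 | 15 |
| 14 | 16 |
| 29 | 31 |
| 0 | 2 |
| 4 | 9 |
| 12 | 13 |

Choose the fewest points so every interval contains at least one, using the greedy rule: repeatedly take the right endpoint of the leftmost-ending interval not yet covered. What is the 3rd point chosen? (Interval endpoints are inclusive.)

13

Process intervals by earliest right end; each time one isn't hit yet, stab at its right endpoint.
By right end: [0,2]  [3,4]  [4,9]  [4,10]  [12,13]  [11,15]  [14,16]  [16,20]  [17,22]  [23,24]  [25,26]  [24,28]  [24,30]  [29,31]
[0,2] uncovered → point at 2; [3,4] uncovered → point at 4; [12,13] uncovered → point at 13; [14,16] uncovered → point at 16; [17,22] uncovered → point at 22; [23,24] uncovered → point at 24; [25,26] uncovered → point at 26; [29,31] uncovered → point at 31.
Points: 2, 4, 13, 16, 22, 24, 26, 31 (8 total).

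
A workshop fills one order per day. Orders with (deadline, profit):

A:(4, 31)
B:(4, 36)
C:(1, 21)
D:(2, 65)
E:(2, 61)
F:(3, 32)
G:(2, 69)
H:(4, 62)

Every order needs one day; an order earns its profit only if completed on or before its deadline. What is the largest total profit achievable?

232

By profit: G(d2,69), D(d2,65), H(d4,62), E(d2,61), B(d4,36), F(d3,32), A(d4,31), C(d1,21)
G→slot 2; D→slot 1; H→slot 4; E skipped; B→slot 3; F skipped; A skipped; C skipped.
Profit = 65 + 69 + 36 + 62 = 232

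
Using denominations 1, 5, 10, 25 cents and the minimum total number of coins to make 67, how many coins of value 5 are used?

67 = 2×25 + 1×10 + 1×5 + 2×1
Count of 5: 1

1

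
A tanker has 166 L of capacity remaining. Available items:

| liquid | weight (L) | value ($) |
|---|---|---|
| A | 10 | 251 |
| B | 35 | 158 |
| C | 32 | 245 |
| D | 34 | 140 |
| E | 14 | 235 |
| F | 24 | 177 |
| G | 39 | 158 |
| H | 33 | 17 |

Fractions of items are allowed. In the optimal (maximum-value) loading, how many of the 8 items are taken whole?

Greedy by value/weight ratio, highest first.
Order: A (251/10=25.10) > E (235/14=16.79) > C (245/32=7.66) > F (177/24=7.38) > B (158/35=4.51) > D (140/34=4.12) > G (158/39=4.05) > H (17/33=0.52)
Fill: take A (10 @ 251) → take E (14 @ 235) → take C (32 @ 245) → take F (24 @ 177) → take B (35 @ 158) → take D (34 @ 140) → take 17/39 of G → 68.87; 166/166 used.
6 item(s) taken whole; one partial (take 17/39 of G).

6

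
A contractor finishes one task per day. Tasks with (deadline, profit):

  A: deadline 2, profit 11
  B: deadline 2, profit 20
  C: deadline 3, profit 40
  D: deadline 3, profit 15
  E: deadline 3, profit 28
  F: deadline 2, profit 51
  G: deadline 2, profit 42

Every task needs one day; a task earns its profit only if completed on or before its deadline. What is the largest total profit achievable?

By profit: F(d2,51), G(d2,42), C(d3,40), E(d3,28), B(d2,20), D(d3,15), A(d2,11)
F→slot 2; G→slot 1; C→slot 3; E skipped; B skipped; D skipped; A skipped.
Profit = 42 + 51 + 40 = 133

133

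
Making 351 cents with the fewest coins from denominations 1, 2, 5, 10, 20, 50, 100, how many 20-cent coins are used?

351 = 3×100 + 1×50 + 1×1
Count of 20: 0

0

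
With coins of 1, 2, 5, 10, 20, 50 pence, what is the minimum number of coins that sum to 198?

Greedy: take as many of the largest coin as possible, then repeat with the remainder.
198 = 3×50 + 2×20 + 1×5 + 1×2 + 1×1
Total coins = 3 + 2 + 1 + 1 + 1 = 8

8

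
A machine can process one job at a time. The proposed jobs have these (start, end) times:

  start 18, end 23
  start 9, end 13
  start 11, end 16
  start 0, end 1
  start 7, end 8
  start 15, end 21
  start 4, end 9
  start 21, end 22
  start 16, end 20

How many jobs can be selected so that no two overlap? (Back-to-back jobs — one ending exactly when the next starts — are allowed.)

5

By end time: (0,1), (7,8), (4,9), (9,13), (11,16), (16,20), (15,21), (21,22), (18,23).
Pick (0,1); next start ≥ 1 → (7,8); next start ≥ 8 → (9,13); next start ≥ 13 → (16,20); next start ≥ 20 → (21,22).
Selected 5 jobs.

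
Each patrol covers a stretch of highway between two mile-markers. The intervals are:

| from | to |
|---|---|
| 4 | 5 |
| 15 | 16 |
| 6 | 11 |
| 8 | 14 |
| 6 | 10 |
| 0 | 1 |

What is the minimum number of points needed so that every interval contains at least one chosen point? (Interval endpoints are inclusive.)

4

Process intervals by earliest right end; each time one isn't hit yet, stab at its right endpoint.
Sorted: [0,1] [4,5] [6,10] [6,11] [8,14] [15,16]
{[0,1]} hit by 1; {[4,5]} hit by 5; {[6,10],[6,11],[8,14]} hit by 10; {[15,16]} hit by 16.
Points: 1, 5, 10, 16 (4 total).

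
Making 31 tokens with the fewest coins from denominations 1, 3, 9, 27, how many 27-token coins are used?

31 − 1×27→4 − 1×3→1 − 1×1→0
Count of 27: 1

1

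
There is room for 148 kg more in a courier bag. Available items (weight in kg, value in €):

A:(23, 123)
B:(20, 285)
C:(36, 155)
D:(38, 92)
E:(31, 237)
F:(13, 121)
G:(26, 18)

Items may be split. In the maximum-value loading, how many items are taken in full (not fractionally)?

5

Order: B (285/20=14.25) > F (121/13=9.31) > E (237/31=7.65) > A (123/23=5.35) > C (155/36=4.31) > D (92/38=2.42) > G (18/26=0.69)
Fill: take B (20 @ 285) → take F (13 @ 121) → take E (31 @ 237) → take A (23 @ 123) → take C (36 @ 155) → take 25/38 of D → 60.53; 148/148 used.
5 item(s) taken whole; one partial (take 25/38 of D).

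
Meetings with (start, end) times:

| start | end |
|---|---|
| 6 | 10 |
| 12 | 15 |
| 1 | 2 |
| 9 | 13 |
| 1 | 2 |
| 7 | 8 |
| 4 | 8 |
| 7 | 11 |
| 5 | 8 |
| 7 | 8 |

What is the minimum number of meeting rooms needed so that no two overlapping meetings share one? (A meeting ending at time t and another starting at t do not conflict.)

6

The answer is the maximum number of intervals overlapping at any instant.
starts: [1, 1, 4, 5, 6, 7, 7, 7, 9, 12]
ends:   [2, 2, 8, 8, 8, 8, 10, 11, 13, 15]
s1→1 s1→2 e2→1 e2→0 s4→1 s5→2 s6→3 s7→4 s7→5 s7→6  — peak 6.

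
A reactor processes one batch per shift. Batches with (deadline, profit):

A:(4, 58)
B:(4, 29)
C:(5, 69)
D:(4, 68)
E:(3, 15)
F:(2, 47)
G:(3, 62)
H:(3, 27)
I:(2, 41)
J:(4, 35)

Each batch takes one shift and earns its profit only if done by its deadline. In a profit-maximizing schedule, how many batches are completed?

By profit: C(d5,69), D(d4,68), G(d3,62), A(d4,58), F(d2,47), I(d2,41), J(d4,35), B(d4,29), H(d3,27), E(d3,15)
C→slot 5; D→slot 4; G→slot 3; A→slot 2; F→slot 1; I skipped; J skipped; B skipped; H skipped; E skipped.
5 of 10 scheduled.

5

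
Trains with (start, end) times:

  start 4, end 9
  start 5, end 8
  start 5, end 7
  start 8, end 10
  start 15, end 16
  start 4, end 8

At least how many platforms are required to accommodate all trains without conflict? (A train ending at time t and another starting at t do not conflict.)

4

The answer is the maximum number of intervals overlapping at any instant.
Events (time:±→running): 4:+→1 4:+→2 5:+→3 5:+→4 … peak 4.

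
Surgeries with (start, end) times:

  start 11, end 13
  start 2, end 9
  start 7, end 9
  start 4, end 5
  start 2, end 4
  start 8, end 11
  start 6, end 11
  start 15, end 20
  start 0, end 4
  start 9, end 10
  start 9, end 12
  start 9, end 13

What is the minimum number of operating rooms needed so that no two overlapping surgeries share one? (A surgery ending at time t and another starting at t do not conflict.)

5

Events (time:±→running): 0:+→1 2:+→2 2:+→3 4:-→2 4:-→1 4:+→2 5:-→1 6:+→2 7:+→3 8:+→4 9:-→3 9:-→2 9:+→3 9:+→4 9:+→5 … peak 5.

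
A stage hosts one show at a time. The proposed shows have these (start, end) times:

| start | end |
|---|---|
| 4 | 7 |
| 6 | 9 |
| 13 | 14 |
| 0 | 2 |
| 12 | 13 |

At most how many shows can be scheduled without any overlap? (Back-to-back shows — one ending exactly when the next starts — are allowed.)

Greedy by earliest finish: after sorting by end time, pick each interval compatible with the last pick.
Sorted by end: (0,2)  (4,7)  (6,9)  (12,13)  (13,14)
take (0,2); take (4,7); take (12,13); take (13,14).
Selected 4 shows.

4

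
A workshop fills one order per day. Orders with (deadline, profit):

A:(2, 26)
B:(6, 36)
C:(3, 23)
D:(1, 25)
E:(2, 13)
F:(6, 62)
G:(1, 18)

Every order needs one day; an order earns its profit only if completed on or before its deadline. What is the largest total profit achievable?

172

Sort by profit descending; place each in the latest free slot ≤ its deadline.
Profit order: F=62 B=36 A=26 D=25 C=23 G=18 E=13
Assign: F→slot 6, B→slot 5, A→slot 2, D→slot 1, C→slot 3, G skipped, E skipped.
Slots: [1:D] [2:A] [3:C] [5:B] [6:F]
Profit = 25 + 26 + 23 + 36 + 62 = 172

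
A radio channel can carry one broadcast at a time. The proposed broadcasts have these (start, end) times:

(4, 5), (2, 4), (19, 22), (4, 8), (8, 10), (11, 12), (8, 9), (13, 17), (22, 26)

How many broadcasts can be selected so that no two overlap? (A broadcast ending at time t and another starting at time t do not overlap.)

Greedy by earliest finish: after sorting by end time, pick each interval compatible with the last pick.
Sorted by end: (2,4)  (4,5)  (4,8)  (8,9)  (8,10)  (11,12)  (13,17)  (19,22)  (22,26)
take (2,4); take (4,5); skip (4,8); take (8,9); skip (8,10); take (11,12); take (13,17); take (19,22); take (22,26).
Selected 7 broadcasts.

7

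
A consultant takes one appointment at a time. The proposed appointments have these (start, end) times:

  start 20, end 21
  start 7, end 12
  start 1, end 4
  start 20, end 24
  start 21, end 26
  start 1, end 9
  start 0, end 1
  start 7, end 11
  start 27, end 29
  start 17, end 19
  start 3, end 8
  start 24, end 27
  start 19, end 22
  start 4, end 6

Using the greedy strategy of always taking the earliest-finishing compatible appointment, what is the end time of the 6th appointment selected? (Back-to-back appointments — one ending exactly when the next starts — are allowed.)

21

By end time: (0,1), (1,4), (4,6), (3,8), (1,9), (7,11), (7,12), (17,19), (20,21), (19,22), (20,24), (21,26), (24,27), (27,29).
Pick (0,1); next start ≥ 1 → (1,4); next start ≥ 4 → (4,6); next start ≥ 6 → (7,11); next start ≥ 11 → (17,19); next start ≥ 19 → (20,21); next start ≥ 21 → (21,26); next start ≥ 26 → (27,29).
Selected: (0,1) (1,4) (4,6) (7,11) (17,19) (20,21) (21,26) (27,29)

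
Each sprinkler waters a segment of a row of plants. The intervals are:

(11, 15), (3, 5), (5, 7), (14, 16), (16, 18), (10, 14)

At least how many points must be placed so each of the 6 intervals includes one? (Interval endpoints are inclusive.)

3

Sorted: [3,5] [5,7] [10,14] [11,15] [14,16] [16,18]
{[3,5],[5,7]} hit by 5; {[10,14],[11,15],[14,16]} hit by 14; {[16,18]} hit by 18.
Points: 5, 14, 18 (3 total).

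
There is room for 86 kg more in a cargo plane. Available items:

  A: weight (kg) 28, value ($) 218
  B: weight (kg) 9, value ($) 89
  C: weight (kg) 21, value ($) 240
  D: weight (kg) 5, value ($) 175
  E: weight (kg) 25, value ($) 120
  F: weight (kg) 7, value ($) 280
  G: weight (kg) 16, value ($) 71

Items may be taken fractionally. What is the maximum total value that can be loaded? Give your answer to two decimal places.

Ratios (sorted): F 40.00, D 35.00, C 11.43, B 9.89, A 7.79, E 4.80, G 4.44
take F (7 @ 280); take D (5 @ 175); take C (21 @ 240); take B (9 @ 89); take A (28 @ 218); take 16/25 of E → 76.80. Capacity used 86/86.
Total value = 1078.80

1078.80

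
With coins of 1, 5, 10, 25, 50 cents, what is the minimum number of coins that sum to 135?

Greedy: take as many of the largest coin as possible, then repeat with the remainder.
135 − 2×50→35 − 1×25→10 − 1×10→0
Total coins = 2 + 1 + 1 = 4

4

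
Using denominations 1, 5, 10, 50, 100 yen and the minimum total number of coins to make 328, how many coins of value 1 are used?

3

328 = 3×100 + 2×10 + 1×5 + 3×1
Count of 1: 3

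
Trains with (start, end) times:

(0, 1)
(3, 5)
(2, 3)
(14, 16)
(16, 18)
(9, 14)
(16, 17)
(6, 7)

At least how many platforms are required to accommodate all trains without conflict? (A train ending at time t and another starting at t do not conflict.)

Count concurrent intervals with a sweep; the peak is the room count.
Events (time:±→running): 0:+→1 1:-→0 2:+→1 3:-→0 3:+→1 5:-→0 6:+→1 7:-→0 9:+→1 14:-→0 14:+→1 16:-→0 16:+→1 16:+→2 … peak 2.

2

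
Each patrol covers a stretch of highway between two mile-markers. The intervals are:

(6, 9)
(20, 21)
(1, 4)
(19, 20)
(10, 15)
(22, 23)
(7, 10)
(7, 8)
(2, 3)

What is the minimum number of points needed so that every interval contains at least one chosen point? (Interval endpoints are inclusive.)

5

Sorted: [2,3] [1,4] [7,8] [6,9] [7,10] [10,15] [19,20] [20,21] [22,23]
{[2,3],[1,4]} hit by 3; {[7,8],[6,9],[7,10]} hit by 8; {[10,15]} hit by 15; {[19,20],[20,21]} hit by 20; {[22,23]} hit by 23.
Points: 3, 8, 15, 20, 23 (5 total).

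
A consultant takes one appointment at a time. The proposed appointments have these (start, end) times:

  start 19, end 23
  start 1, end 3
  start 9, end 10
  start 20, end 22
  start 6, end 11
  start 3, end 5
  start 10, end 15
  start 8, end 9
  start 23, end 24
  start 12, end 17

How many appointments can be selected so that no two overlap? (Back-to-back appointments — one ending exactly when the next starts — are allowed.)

By end time: (1,3), (3,5), (8,9), (9,10), (6,11), (10,15), (12,17), (20,22), (19,23), (23,24).
Pick (1,3); next start ≥ 3 → (3,5); next start ≥ 5 → (8,9); next start ≥ 9 → (9,10); next start ≥ 10 → (10,15); next start ≥ 15 → (20,22); next start ≥ 22 → (23,24).
Selected 7 appointments.

7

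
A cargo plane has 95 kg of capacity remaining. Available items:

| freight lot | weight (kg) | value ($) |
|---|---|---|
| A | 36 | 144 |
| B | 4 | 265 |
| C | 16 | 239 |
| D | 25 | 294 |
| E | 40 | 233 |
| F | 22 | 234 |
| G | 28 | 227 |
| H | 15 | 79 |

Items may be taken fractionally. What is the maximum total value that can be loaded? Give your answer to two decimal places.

Greedy by value/weight ratio, highest first.
Ratios (sorted): B 66.25, C 14.94, D 11.76, F 10.64, G 8.11, E 5.83, H 5.27, A 4.00
take B (4 @ 265); take C (16 @ 239); take D (25 @ 294); take F (22 @ 234); take G (28 @ 227). Capacity used 95/95.
Total value = 1259.00

1259.00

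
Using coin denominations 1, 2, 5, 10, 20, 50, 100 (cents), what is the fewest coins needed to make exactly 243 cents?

Greedy: take as many of the largest coin as possible, then repeat with the remainder.
243 = 2×100 + 2×20 + 1×2 + 1×1
Total coins = 2 + 2 + 1 + 1 = 6

6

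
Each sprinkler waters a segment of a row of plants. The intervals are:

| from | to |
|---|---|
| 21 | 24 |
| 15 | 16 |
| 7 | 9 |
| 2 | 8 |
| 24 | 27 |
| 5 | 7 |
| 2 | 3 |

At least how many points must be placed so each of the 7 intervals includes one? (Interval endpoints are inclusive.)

Sort by right endpoint; whenever an interval is uncovered, place a point at its right end.
By right end: [2,3]  [5,7]  [2,8]  [7,9]  [15,16]  [21,24]  [24,27]
[2,3] uncovered → point at 3; [5,7] uncovered → point at 7; [15,16] uncovered → point at 16; [21,24] uncovered → point at 24.
Points: 3, 7, 16, 24 (4 total).

4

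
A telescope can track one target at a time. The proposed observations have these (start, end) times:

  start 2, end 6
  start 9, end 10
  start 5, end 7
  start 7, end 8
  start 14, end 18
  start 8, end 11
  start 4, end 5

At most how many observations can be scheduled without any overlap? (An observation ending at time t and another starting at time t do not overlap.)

Order by finish time; keep every interval that doesn't clash with the previous kept one.
By end time: (4,5), (2,6), (5,7), (7,8), (9,10), (8,11), (14,18).
Pick (4,5); next start ≥ 5 → (5,7); next start ≥ 7 → (7,8); next start ≥ 8 → (9,10); next start ≥ 10 → (14,18).
Selected 5 observations.

5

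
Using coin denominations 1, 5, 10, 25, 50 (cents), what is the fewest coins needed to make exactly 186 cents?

Use the largest denomination that fits, subtract, and repeat.
186 − 3×50→36 − 1×25→11 − 1×10→1 − 1×1→0
Total coins = 3 + 1 + 1 + 1 = 6

6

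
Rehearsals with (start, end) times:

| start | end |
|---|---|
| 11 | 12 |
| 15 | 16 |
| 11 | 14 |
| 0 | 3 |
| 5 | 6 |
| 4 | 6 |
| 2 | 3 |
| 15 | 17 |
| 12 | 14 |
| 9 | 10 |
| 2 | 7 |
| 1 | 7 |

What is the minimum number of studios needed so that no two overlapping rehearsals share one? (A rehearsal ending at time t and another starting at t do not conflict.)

Events (time:±→running): 0:+→1 1:+→2 2:+→3 2:+→4 … peak 4.

4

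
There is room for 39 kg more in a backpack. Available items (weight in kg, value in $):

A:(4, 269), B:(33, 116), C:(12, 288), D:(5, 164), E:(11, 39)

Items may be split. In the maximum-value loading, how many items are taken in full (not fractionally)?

4

Greedy by value/weight ratio, highest first.
Ratios (sorted): A 67.25, D 32.80, C 24.00, E 3.55, B 3.52
take A (4 @ 269); take D (5 @ 164); take C (12 @ 288); take E (11 @ 39); take 7/33 of B → 24.61. Capacity used 39/39.
4 item(s) taken whole; one partial (take 7/33 of B).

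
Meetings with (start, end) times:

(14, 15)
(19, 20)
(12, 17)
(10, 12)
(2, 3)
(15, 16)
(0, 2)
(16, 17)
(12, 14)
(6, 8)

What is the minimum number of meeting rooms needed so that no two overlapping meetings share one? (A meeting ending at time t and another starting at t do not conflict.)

2

starts: [0, 2, 6, 10, 12, 12, 14, 15, 16, 19]
ends:   [2, 3, 8, 12, 14, 15, 16, 17, 17, 20]
s0→1 e2→0 s2→1 e3→0 s6→1 e8→0 s10→1 e12→0 s12→1 s12→2  — peak 2.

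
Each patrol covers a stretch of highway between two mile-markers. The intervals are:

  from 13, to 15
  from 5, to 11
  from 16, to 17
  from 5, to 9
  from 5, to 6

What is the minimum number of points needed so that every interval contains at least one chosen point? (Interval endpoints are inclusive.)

3

Sorted: [5,6] [5,9] [5,11] [13,15] [16,17]
{[5,6],[5,9],[5,11]} hit by 6; {[13,15]} hit by 15; {[16,17]} hit by 17.
Points: 6, 15, 17 (3 total).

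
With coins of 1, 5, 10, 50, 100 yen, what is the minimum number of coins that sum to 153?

5

153 − 1×100→53 − 1×50→3 − 3×1→0
Total coins = 1 + 1 + 3 = 5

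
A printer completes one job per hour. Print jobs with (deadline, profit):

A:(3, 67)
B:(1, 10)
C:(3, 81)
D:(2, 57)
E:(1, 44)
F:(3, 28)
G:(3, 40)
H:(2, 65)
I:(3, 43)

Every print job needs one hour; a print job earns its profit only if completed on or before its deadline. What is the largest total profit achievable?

213

Take jobs in profit order; each goes to the latest open slot no later than its deadline.
Profit order: C=81 A=67 H=65 D=57 E=44 I=43 G=40 F=28 B=10
Assign: C→slot 3, A→slot 2, H→slot 1, D skipped, E skipped, I skipped, G skipped, F skipped, B skipped.
Slots: [1:H] [2:A] [3:C]
Profit = 65 + 67 + 81 = 213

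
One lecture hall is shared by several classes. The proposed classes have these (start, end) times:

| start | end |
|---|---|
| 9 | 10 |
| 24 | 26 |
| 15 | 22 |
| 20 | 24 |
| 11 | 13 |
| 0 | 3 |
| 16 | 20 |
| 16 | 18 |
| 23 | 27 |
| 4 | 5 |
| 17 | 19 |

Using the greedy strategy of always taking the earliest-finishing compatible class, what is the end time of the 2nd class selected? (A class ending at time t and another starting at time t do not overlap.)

Sorted by end: (0,3)  (4,5)  (9,10)  (11,13)  (16,18)  (17,19)  (16,20)  (15,22)  (20,24)  (24,26)  (23,27)
take (0,3); take (4,5); take (9,10); take (11,13); take (16,18); take (20,24); take (24,26).
Selected: (0,3) (4,5) (9,10) (11,13) (16,18) (20,24) (24,26)

5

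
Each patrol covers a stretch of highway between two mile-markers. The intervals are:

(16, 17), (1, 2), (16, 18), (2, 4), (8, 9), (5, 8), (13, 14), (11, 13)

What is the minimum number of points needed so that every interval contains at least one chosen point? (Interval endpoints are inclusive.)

Sort by right endpoint; whenever an interval is uncovered, place a point at its right end.
By right end: [1,2]  [2,4]  [5,8]  [8,9]  [11,13]  [13,14]  [16,17]  [16,18]
[1,2] uncovered → point at 2; [5,8] uncovered → point at 8; [11,13] uncovered → point at 13; [16,17] uncovered → point at 17.
Points: 2, 8, 13, 17 (4 total).

4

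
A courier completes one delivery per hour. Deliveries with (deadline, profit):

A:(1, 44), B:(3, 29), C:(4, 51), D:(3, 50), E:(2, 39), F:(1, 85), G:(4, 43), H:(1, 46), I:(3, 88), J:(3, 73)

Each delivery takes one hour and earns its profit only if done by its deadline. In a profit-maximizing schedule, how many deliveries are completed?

4

By profit: I(d3,88), F(d1,85), J(d3,73), C(d4,51), D(d3,50), H(d1,46), A(d1,44), G(d4,43), E(d2,39), B(d3,29)
I→slot 3; F→slot 1; J→slot 2; C→slot 4; D skipped; H skipped; A skipped; G skipped; E skipped; B skipped.
4 of 10 scheduled.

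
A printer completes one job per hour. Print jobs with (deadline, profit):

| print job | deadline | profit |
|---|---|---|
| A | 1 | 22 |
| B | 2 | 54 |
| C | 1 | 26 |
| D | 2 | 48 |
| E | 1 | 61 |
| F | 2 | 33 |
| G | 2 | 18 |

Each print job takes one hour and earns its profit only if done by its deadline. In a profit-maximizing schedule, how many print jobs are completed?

By profit: E(d1,61), B(d2,54), D(d2,48), F(d2,33), C(d1,26), A(d1,22), G(d2,18)
E→slot 1; B→slot 2; D skipped; F skipped; C skipped; A skipped; G skipped.
2 of 7 scheduled.

2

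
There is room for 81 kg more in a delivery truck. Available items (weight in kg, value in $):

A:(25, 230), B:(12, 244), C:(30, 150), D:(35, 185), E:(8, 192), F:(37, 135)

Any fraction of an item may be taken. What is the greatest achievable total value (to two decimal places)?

856.00

Ratios (sorted): E 24.00, B 20.33, A 9.20, D 5.29, C 5.00, F 3.65
take E (8 @ 192); take B (12 @ 244); take A (25 @ 230); take D (35 @ 185); take 1/30 of C → 5.00. Capacity used 81/81.
Total value = 856.00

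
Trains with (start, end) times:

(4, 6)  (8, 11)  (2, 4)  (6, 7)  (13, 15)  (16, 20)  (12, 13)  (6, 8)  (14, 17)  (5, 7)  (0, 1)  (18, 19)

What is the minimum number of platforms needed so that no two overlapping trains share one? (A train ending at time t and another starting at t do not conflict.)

3

starts: [0, 2, 4, 5, 6, 6, 8, 12, 13, 14, 16, 18]
ends:   [1, 4, 6, 7, 7, 8, 11, 13, 15, 17, 19, 20]
s0→1 e1→0 s2→1 e4→0 s4→1 s5→2 e6→1 s6→2 s6→3  — peak 3.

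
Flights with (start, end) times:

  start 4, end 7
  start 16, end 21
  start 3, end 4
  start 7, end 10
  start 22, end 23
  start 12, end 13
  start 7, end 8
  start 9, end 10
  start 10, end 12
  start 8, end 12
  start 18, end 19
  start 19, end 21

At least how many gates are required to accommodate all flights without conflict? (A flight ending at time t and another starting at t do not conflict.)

3

Count concurrent intervals with a sweep; the peak is the room count.
starts: [3, 4, 7, 7, 8, 9, 10, 12, 16, 18, 19, 22]
ends:   [4, 7, 8, 10, 10, 12, 12, 13, 19, 21, 21, 23]
s3→1 e4→0 s4→1 e7→0 s7→1 s7→2 e8→1 s8→2 s9→3  — peak 3.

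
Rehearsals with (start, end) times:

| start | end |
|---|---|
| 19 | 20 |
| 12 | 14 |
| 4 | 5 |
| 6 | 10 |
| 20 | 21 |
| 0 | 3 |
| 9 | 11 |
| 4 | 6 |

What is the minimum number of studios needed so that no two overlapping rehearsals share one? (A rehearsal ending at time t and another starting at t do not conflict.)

Count concurrent intervals with a sweep; the peak is the room count.
starts: [0, 4, 4, 6, 9, 12, 19, 20]
ends:   [3, 5, 6, 10, 11, 14, 20, 21]
s0→1 e3→0 s4→1 s4→2  — peak 2.

2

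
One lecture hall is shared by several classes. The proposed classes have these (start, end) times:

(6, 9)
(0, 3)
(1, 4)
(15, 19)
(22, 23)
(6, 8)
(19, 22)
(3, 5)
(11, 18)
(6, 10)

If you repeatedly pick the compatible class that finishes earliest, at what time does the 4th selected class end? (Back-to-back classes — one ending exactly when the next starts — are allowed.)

Greedy by earliest finish: after sorting by end time, pick each interval compatible with the last pick.
Sorted by end: (0,3)  (1,4)  (3,5)  (6,8)  (6,9)  (6,10)  (11,18)  (15,19)  (19,22)  (22,23)
take (0,3); skip (1,4); take (3,5); take (6,8); take (11,18); skip (15,19); take (19,22); take (22,23).
Selected: (0,3) (3,5) (6,8) (11,18) (19,22) (22,23)

18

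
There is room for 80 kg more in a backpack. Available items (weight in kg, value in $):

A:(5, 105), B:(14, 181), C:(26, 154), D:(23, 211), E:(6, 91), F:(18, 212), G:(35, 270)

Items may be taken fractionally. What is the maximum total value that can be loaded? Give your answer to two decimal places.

908.00

Sort by value per unit weight and fill in that order.
Order: A (105/5=21.00) > E (91/6=15.17) > B (181/14=12.93) > F (212/18=11.78) > D (211/23=9.17) > G (270/35=7.71) > C (154/26=5.92)
Fill: take A (5 @ 105) → take E (6 @ 91) → take B (14 @ 181) → take F (18 @ 212) → take D (23 @ 211) → take 14/35 of G → 108.00; 80/80 used.
Total value = 908.00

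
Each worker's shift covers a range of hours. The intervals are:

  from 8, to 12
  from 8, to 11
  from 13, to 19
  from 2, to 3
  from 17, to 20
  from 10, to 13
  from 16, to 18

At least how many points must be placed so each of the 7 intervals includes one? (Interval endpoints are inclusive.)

3

Process intervals by earliest right end; each time one isn't hit yet, stab at its right endpoint.
Sorted: [2,3] [8,11] [8,12] [10,13] [16,18] [13,19] [17,20]
{[2,3]} hit by 3; {[8,11],[8,12],[10,13]} hit by 11; {[16,18],[13,19],[17,20]} hit by 18.
Points: 3, 11, 18 (3 total).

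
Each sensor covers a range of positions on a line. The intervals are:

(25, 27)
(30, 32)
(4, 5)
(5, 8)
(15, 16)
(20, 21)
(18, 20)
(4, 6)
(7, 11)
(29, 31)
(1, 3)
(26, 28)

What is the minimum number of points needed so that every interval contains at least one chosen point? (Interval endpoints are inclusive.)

By right end: [1,3]  [4,5]  [4,6]  [5,8]  [7,11]  [15,16]  [18,20]  [20,21]  [25,27]  [26,28]  [29,31]  [30,32]
[1,3] uncovered → point at 3; [4,5] uncovered → point at 5; [7,11] uncovered → point at 11; [15,16] uncovered → point at 16; [18,20] uncovered → point at 20; [25,27] uncovered → point at 27; [29,31] uncovered → point at 31.
Points: 3, 5, 11, 16, 20, 27, 31 (7 total).

7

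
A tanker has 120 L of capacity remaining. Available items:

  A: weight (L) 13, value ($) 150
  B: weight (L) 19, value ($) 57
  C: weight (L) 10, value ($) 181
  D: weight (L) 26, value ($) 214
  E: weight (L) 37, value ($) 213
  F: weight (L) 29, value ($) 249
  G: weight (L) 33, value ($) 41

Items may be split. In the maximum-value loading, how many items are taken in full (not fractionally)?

5

Greedy by value/weight ratio, highest first.
Order: C (181/10=18.10) > A (150/13=11.54) > F (249/29=8.59) > D (214/26=8.23) > E (213/37=5.76) > B (57/19=3.00) > G (41/33=1.24)
Fill: take C (10 @ 181) → take A (13 @ 150) → take F (29 @ 249) → take D (26 @ 214) → take E (37 @ 213) → take 5/19 of B → 15.00; 120/120 used.
5 item(s) taken whole; one partial (take 5/19 of B).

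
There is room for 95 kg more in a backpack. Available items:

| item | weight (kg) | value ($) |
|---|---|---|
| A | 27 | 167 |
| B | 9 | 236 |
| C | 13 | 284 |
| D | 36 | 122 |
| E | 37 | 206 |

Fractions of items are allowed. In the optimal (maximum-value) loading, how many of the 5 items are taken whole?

Greedy by value/weight ratio, highest first.
Ratios (sorted): B 26.22, C 21.85, A 6.19, E 5.57, D 3.39
take B (9 @ 236); take C (13 @ 284); take A (27 @ 167); take E (37 @ 206); take 9/36 of D → 30.50. Capacity used 95/95.
4 item(s) taken whole; one partial (take 9/36 of D).

4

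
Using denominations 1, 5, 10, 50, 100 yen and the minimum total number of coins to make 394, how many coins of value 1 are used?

Greedy: take as many of the largest coin as possible, then repeat with the remainder.
394 = 3×100 + 1×50 + 4×10 + 4×1
Count of 1: 4

4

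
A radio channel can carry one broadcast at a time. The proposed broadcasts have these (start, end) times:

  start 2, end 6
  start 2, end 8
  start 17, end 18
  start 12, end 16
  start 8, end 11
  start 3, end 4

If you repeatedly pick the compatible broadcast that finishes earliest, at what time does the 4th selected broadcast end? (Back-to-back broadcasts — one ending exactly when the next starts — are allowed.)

Order by finish time; keep every interval that doesn't clash with the previous kept one.
By end time: (3,4), (2,6), (2,8), (8,11), (12,16), (17,18).
Pick (3,4); next start ≥ 4 → (8,11); next start ≥ 11 → (12,16); next start ≥ 16 → (17,18).
Selected: (3,4) (8,11) (12,16) (17,18)

18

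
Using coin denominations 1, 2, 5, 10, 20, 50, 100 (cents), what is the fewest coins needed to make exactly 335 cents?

6

Use the largest denomination that fits, subtract, and repeat.
335 − 3×100→35 − 1×20→15 − 1×10→5 − 1×5→0
Total coins = 3 + 1 + 1 + 1 = 6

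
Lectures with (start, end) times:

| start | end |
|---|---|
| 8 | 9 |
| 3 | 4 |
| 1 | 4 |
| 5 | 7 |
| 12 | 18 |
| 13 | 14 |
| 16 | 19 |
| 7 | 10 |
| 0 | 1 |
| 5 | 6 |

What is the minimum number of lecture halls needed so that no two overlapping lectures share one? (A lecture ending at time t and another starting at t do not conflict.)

2

Count concurrent intervals with a sweep; the peak is the room count.
starts: [0, 1, 3, 5, 5, 7, 8, 12, 13, 16]
ends:   [1, 4, 4, 6, 7, 9, 10, 14, 18, 19]
s0→1 e1→0 s1→1 s3→2  — peak 2.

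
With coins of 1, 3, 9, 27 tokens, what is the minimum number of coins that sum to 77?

77 − 2×27→23 − 2×9→5 − 1×3→2 − 2×1→0
Total coins = 2 + 2 + 1 + 2 = 7

7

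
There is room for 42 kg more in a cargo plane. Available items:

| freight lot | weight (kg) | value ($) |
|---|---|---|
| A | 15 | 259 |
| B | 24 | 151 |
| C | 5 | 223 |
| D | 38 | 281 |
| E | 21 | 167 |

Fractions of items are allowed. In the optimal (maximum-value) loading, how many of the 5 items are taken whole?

Sort by value per unit weight and fill in that order.
Ratios (sorted): C 44.60, A 17.27, E 7.95, D 7.39, B 6.29
take C (5 @ 223); take A (15 @ 259); take E (21 @ 167); take 1/38 of D → 7.39. Capacity used 42/42.
3 item(s) taken whole; one partial (take 1/38 of D).

3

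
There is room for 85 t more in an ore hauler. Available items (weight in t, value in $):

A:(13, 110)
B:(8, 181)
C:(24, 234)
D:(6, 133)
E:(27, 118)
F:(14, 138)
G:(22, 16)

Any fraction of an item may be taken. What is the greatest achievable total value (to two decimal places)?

Order: B (181/8=22.62) > D (133/6=22.17) > F (138/14=9.86) > C (234/24=9.75) > A (110/13=8.46) > E (118/27=4.37) > G (16/22=0.73)
Fill: take B (8 @ 181) → take D (6 @ 133) → take F (14 @ 138) → take C (24 @ 234) → take A (13 @ 110) → take 20/27 of E → 87.41; 85/85 used.
Total value = 883.41

883.41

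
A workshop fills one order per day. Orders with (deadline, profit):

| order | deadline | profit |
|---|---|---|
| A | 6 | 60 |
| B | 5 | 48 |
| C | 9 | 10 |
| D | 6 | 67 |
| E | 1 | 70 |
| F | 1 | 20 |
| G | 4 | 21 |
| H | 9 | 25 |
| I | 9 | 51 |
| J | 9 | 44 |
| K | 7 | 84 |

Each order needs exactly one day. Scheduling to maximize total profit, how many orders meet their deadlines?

Profit order: K=84 E=70 D=67 A=60 I=51 B=48 J=44 H=25 G=21 F=20 C=10
Assign: K→slot 7, E→slot 1, D→slot 6, A→slot 5, I→slot 9, B→slot 4, J→slot 8, H→slot 3, G→slot 2, F skipped, C skipped.
Slots: [1:E] [2:G] [3:H] [4:B] [5:A] [6:D] [7:K] [8:J] [9:I]
9 of 11 scheduled.

9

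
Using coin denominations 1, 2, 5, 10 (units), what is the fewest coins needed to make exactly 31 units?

4

Greedy: take as many of the largest coin as possible, then repeat with the remainder.
31 − 3×10→1 − 1×1→0
Total coins = 3 + 1 = 4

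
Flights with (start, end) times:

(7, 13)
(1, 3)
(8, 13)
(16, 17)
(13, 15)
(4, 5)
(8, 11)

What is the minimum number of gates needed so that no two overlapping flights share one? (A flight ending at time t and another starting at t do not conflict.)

3

Count concurrent intervals with a sweep; the peak is the room count.
starts: [1, 4, 7, 8, 8, 13, 16]
ends:   [3, 5, 11, 13, 13, 15, 17]
s1→1 e3→0 s4→1 e5→0 s7→1 s8→2 s8→3  — peak 3.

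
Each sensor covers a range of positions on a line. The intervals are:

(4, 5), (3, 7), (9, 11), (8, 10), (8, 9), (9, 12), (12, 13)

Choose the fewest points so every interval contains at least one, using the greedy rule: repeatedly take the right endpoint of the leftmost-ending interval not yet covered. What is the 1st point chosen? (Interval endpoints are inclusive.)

5

Process intervals by earliest right end; each time one isn't hit yet, stab at its right endpoint.
By right end: [4,5]  [3,7]  [8,9]  [8,10]  [9,11]  [9,12]  [12,13]
[4,5] uncovered → point at 5; [8,9] uncovered → point at 9; [12,13] uncovered → point at 13.
Points: 5, 9, 13 (3 total).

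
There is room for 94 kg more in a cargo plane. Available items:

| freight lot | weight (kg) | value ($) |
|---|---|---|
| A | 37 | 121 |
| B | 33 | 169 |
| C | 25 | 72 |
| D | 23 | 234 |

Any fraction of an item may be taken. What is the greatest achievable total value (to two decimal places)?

Sort by value per unit weight and fill in that order.
Order: D (234/23=10.17) > B (169/33=5.12) > A (121/37=3.27) > C (72/25=2.88)
Fill: take D (23 @ 234) → take B (33 @ 169) → take A (37 @ 121) → take 1/25 of C → 2.88; 94/94 used.
Total value = 526.88

526.88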